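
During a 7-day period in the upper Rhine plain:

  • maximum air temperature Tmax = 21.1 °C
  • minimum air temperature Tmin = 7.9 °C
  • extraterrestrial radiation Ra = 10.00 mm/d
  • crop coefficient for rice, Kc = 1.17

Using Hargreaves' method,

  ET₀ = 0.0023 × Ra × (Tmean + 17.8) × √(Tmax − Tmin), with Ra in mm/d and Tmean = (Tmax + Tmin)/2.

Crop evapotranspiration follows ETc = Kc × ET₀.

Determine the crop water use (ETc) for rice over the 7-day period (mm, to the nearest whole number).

Tmean = (21.1 + 7.9)/2 = 14.50 °C
ET₀ = 0.0023 × 10.00 × (14.50 + 17.8) × √13.2 = 0.0023 × 10.00 × 32.30 × 3.6332 = 2.6991 mm/d
ETc = Kc × ET₀ = 1.17 × 2.6991 = 3.1579 mm/d
Over 7 days: 3.1579 × 7 = 22.105 mm

22 mm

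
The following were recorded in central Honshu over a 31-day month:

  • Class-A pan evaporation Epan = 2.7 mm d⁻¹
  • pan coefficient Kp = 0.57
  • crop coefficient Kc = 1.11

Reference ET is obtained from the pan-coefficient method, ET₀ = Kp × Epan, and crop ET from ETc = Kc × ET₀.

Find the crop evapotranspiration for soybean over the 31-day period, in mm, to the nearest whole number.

53 mm

ET₀ = 0.57 × 2.7 = 1.5390 mm/d
ETc = Kc × ET₀ = 1.11 × 1.5390 = 1.7083 mm/d
Over 31 days: 1.7083 × 31 = 52.957 mm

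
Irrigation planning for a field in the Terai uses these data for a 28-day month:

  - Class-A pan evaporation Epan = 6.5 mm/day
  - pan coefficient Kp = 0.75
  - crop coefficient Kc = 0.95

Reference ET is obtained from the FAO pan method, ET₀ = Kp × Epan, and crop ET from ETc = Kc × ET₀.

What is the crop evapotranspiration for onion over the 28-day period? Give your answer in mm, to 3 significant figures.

130 mm

ET₀ = 0.75 × 6.5 = 4.8750 mm/d
ETc = Kc × ET₀ = 0.95 × 4.8750 = 4.6313 mm/d
Over 28 days: 4.6313 × 28 = 129.676 mm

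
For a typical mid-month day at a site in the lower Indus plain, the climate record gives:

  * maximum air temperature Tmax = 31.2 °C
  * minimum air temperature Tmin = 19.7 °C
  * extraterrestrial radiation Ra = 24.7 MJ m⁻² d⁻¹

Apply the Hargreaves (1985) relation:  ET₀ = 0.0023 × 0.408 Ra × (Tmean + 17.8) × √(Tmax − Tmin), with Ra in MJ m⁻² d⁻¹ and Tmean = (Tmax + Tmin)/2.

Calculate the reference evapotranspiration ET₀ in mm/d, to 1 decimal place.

Tmean = (31.2 + 19.7)/2 = 25.45 °C
0.408 Ra = 0.408 × 24.7 = 10.0776 mm/d equivalent
ET₀ = 0.0023 × 10.0776 × (25.45 + 17.8) × √11.5 = 0.0023 × 10.0776 × 43.25 × 3.3912 = 3.3996 mm/d

3.4 mm/d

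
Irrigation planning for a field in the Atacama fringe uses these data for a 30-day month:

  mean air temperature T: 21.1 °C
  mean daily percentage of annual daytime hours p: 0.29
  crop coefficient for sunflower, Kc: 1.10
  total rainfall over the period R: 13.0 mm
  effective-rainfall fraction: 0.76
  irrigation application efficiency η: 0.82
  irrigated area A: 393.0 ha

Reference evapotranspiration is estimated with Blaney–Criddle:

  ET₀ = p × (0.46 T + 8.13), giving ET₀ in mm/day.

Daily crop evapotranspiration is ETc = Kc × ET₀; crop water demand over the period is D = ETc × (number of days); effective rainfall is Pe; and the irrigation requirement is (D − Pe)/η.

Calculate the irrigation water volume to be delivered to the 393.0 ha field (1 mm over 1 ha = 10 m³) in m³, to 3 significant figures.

ET₀ = 0.29 × (0.46 × 21.1 + 8.13) = 0.29 × 17.836 = 5.1724 mm/d
ETc = Kc × ET₀ = 1.10 × 5.1724 = 5.6896 mm/d
Crop demand D = ETc × 30 d = 5.6896 × 30 = 170.688 mm
Pe = 0.76 × 13.0 = 9.880 mm
D − Pe = 170.688 − 9.880 = 160.808 mm
Gross irrigation = 160.808 / 0.82 = 196.107 mm
Volume = 196.107 mm × 393.0 ha × 10 = 770700.5 m³

771000 m³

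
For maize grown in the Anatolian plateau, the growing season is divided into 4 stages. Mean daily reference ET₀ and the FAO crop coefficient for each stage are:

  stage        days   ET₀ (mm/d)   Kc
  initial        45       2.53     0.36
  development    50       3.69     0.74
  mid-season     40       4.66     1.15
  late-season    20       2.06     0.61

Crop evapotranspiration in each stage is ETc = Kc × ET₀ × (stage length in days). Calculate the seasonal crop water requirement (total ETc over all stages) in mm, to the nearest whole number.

initial: 0.36 × 2.53 × 45 = 40.99 mm
development: 0.74 × 3.69 × 50 = 136.53 mm
mid-season: 1.15 × 4.66 × 40 = 214.36 mm
late-season: 0.61 × 2.06 × 20 = 25.13 mm
Seasonal total = 417.01 mm

417 mm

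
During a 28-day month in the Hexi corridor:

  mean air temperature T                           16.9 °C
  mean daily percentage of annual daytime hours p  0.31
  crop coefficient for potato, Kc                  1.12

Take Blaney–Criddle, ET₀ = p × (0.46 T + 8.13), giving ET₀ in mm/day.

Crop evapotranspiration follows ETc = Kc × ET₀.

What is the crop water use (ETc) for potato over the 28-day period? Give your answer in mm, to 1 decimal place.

ET₀ = 0.31 × (0.46 × 16.9 + 8.13) = 0.31 × 15.904 = 4.9302 mm/d
ETc = Kc × ET₀ = 1.12 × 4.9302 = 5.5218 mm/d
Over 28 days: 5.5218 × 28 = 154.610 mm

154.6 mm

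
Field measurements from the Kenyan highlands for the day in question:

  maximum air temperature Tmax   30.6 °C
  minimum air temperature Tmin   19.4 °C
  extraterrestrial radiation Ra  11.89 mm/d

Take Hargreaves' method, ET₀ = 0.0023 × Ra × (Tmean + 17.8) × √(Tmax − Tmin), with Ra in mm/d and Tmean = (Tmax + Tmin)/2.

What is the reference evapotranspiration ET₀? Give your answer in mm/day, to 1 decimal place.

Tmean = (30.6 + 19.4)/2 = 25.00 °C
ET₀ = 0.0023 × 11.89 × (25.00 + 17.8) × √11.2 = 0.0023 × 11.89 × 42.80 × 3.3466 = 3.9170 mm/d

3.9 mm/day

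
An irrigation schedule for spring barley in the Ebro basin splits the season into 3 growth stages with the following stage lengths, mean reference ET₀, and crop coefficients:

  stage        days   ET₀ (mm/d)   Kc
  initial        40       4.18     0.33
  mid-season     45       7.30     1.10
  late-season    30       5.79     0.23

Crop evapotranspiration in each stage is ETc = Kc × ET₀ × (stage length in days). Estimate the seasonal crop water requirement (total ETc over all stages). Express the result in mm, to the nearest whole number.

initial: 0.33 × 4.18 × 40 = 55.18 mm
mid-season: 1.10 × 7.30 × 45 = 361.35 mm
late-season: 0.23 × 5.79 × 30 = 39.95 mm
Seasonal total = 456.48 mm

456 mm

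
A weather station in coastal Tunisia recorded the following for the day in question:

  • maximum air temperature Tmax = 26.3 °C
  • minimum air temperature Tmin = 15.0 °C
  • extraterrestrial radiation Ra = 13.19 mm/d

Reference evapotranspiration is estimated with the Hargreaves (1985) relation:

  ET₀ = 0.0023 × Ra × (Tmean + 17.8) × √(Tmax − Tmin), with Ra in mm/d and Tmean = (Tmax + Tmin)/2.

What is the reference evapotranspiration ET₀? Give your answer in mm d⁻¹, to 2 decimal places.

Tmean = (26.3 + 15.0)/2 = 20.65 °C
ET₀ = 0.0023 × 13.19 × (20.65 + 17.8) × √11.3 = 0.0023 × 13.19 × 38.45 × 3.3615 = 3.9210 mm/d

3.92 mm d⁻¹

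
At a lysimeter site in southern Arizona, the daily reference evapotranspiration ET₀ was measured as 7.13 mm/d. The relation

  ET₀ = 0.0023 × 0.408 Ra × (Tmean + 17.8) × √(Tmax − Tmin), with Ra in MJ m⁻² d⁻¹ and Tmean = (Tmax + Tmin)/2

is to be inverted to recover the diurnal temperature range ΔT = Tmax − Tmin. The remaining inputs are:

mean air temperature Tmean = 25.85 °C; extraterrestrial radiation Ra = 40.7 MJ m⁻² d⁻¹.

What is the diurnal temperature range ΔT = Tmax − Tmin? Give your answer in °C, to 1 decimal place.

√ΔT = ET₀ / [0.0023 × 0.408 × Ra × (Tmean+17.8)] = 7.13 / (0.0023 × 16.6056 × 43.65) = 4.2768
ΔT = 4.2768² = 18.291 °C

18.3 °C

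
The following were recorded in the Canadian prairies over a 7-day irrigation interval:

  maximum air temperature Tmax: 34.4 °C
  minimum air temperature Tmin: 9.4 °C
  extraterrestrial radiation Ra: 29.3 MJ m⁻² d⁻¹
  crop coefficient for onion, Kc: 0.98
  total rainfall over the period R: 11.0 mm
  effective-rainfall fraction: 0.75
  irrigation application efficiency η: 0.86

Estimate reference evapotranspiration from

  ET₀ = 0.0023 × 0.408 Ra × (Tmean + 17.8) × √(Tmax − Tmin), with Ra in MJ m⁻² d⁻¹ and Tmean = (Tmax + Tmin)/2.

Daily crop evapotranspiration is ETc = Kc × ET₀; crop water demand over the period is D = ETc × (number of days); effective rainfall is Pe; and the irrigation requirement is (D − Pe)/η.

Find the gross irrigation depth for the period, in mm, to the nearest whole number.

34 mm

Tmean = (34.4 + 9.4)/2 = 21.90 °C
0.408 Ra = 0.408 × 29.3 = 11.9544 mm/d equivalent
ET₀ = 0.0023 × 11.9544 × (21.90 + 17.8) × √25.0 = 0.0023 × 11.9544 × 39.70 × 5.0000 = 5.4578 mm/d
ETc = Kc × ET₀ = 0.98 × 5.4578 = 5.3486 mm/d
Crop demand D = ETc × 7 d = 5.3486 × 7 = 37.440 mm
Pe = 0.75 × 11.0 = 8.250 mm
D − Pe = 37.440 − 8.250 = 29.190 mm
Gross irrigation = 29.190 / 0.86 = 33.942 mm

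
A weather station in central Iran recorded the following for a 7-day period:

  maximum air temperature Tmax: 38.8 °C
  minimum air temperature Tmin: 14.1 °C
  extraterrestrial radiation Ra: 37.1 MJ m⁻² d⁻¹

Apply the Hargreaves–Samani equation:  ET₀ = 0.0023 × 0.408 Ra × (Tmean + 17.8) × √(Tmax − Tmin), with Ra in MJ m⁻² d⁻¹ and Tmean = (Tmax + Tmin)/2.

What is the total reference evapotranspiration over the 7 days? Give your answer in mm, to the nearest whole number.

Tmean = (38.8 + 14.1)/2 = 26.45 °C
0.408 Ra = 0.408 × 37.1 = 15.1368 mm/d equivalent
ET₀ = 0.0023 × 15.1368 × (26.45 + 17.8) × √24.7 = 0.0023 × 15.1368 × 44.25 × 4.9699 = 7.6564 mm/d
Over 7 days: 7.6564 × 7 = 53.595 mm

54 mm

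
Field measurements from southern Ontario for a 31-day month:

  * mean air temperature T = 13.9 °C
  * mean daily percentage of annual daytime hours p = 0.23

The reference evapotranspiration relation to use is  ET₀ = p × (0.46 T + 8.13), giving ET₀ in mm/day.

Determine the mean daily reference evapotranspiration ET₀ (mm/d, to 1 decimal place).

ET₀ = 0.23 × (0.46 × 13.9 + 8.13) = 0.23 × 14.524 = 3.3405 mm/d

3.3 mm/d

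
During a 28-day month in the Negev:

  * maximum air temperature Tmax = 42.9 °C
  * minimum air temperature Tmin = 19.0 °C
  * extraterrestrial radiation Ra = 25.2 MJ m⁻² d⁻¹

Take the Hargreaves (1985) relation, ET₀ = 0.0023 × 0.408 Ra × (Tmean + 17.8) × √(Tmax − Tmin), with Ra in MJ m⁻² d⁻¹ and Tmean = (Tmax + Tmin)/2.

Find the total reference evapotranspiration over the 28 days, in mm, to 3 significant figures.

Tmean = (42.9 + 19.0)/2 = 30.95 °C
0.408 Ra = 0.408 × 25.2 = 10.2816 mm/d equivalent
ET₀ = 0.0023 × 10.2816 × (30.95 + 17.8) × √23.9 = 0.0023 × 10.2816 × 48.75 × 4.8888 = 5.6359 mm/d
Over 28 days: 5.6359 × 28 = 157.805 mm

158 mm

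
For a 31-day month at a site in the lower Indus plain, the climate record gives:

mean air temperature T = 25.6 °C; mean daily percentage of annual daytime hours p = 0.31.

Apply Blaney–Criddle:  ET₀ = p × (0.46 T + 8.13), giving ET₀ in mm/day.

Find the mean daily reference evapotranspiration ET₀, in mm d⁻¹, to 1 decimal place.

ET₀ = 0.31 × (0.46 × 25.6 + 8.13) = 0.31 × 19.906 = 6.1709 mm/d

6.2 mm d⁻¹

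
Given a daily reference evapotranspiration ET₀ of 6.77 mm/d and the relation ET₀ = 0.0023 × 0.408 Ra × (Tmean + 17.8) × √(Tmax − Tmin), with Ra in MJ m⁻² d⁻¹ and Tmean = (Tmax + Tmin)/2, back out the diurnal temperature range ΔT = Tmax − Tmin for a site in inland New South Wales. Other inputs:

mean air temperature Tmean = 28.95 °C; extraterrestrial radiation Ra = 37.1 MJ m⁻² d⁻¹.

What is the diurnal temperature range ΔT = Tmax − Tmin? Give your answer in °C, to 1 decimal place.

17.3 °C

√ΔT = ET₀ / [0.0023 × 0.408 × Ra × (Tmean+17.8)] = 6.77 / (0.0023 × 15.1368 × 46.75) = 4.1595
ΔT = 4.1595² = 17.301 °C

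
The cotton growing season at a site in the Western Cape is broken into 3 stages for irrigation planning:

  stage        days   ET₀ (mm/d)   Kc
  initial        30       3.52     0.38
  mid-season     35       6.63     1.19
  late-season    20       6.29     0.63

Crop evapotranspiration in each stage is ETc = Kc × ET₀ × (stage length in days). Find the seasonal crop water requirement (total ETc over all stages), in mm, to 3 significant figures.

396 mm

initial: 0.38 × 3.52 × 30 = 40.13 mm
mid-season: 1.19 × 6.63 × 35 = 276.14 mm
late-season: 0.63 × 6.29 × 20 = 79.25 mm
Seasonal total = 395.52 mm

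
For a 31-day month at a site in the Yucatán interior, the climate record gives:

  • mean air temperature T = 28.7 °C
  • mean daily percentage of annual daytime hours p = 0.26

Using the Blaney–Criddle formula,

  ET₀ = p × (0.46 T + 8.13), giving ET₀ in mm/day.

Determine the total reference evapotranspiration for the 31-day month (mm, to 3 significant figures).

ET₀ = 0.26 × (0.46 × 28.7 + 8.13) = 0.26 × 21.332 = 5.5463 mm/d
Monthly total = 5.5463 × 31 = 171.935 mm

172 mm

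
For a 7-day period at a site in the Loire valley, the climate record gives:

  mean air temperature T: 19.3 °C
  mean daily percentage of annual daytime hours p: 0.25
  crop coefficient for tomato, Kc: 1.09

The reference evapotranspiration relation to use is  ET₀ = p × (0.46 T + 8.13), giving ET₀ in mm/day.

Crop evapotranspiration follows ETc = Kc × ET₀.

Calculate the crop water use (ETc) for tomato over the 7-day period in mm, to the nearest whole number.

32 mm

ET₀ = 0.25 × (0.46 × 19.3 + 8.13) = 0.25 × 17.008 = 4.2520 mm/d
ETc = Kc × ET₀ = 1.09 × 4.2520 = 4.6347 mm/d
Over 7 days: 4.6347 × 7 = 32.443 mm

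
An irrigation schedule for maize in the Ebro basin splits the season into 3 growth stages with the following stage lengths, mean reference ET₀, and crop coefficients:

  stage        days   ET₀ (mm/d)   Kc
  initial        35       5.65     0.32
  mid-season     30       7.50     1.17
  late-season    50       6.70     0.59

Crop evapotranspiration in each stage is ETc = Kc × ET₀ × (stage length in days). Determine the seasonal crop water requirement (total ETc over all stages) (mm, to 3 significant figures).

524 mm

initial: 0.32 × 5.65 × 35 = 63.28 mm
mid-season: 1.17 × 7.50 × 30 = 263.25 mm
late-season: 0.59 × 6.70 × 50 = 197.65 mm
Seasonal total = 524.18 mm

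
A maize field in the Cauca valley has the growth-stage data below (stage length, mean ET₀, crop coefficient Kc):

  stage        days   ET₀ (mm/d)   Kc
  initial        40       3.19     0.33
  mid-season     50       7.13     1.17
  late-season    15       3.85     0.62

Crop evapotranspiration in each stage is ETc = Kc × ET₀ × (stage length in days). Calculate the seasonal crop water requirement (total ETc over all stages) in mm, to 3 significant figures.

initial: 0.33 × 3.19 × 40 = 42.11 mm
mid-season: 1.17 × 7.13 × 50 = 417.11 mm
late-season: 0.62 × 3.85 × 15 = 35.81 mm
Seasonal total = 495.03 mm

495 mm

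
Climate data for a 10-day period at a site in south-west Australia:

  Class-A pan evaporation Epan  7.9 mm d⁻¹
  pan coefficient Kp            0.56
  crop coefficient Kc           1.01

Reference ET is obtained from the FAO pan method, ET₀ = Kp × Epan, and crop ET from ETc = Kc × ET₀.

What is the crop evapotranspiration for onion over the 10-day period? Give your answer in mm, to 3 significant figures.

ET₀ = 0.56 × 7.9 = 4.4240 mm/d
ETc = Kc × ET₀ = 1.01 × 4.4240 = 4.4682 mm/d
Over 10 days: 4.4682 × 10 = 44.682 mm

44.7 mm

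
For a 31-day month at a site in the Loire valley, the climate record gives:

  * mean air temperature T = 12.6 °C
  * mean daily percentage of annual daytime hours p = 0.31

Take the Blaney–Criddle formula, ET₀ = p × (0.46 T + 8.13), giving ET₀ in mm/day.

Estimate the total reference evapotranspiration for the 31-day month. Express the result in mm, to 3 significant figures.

ET₀ = 0.31 × (0.46 × 12.6 + 8.13) = 0.31 × 13.926 = 4.3171 mm/d
Monthly total = 4.3171 × 31 = 133.830 mm

134 mm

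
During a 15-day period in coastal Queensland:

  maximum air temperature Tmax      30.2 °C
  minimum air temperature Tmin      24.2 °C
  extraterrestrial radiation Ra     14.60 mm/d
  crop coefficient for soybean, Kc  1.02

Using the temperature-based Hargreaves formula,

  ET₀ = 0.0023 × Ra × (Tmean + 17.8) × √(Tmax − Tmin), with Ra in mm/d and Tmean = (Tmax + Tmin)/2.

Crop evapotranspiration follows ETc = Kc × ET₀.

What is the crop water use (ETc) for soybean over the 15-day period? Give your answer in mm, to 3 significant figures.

56.6 mm

Tmean = (30.2 + 24.2)/2 = 27.20 °C
ET₀ = 0.0023 × 14.60 × (27.20 + 17.8) × √6.0 = 0.0023 × 14.60 × 45.00 × 2.4495 = 3.7014 mm/d
ETc = Kc × ET₀ = 1.02 × 3.7014 = 3.7754 mm/d
Over 15 days: 3.7754 × 15 = 56.631 mm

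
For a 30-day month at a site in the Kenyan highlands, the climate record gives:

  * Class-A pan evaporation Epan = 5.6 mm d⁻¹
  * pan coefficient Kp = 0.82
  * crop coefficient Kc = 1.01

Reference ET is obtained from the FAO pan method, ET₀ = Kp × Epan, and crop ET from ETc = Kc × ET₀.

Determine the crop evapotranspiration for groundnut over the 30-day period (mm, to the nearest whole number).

139 mm

ET₀ = 0.82 × 5.6 = 4.5920 mm/d
ETc = Kc × ET₀ = 1.01 × 4.5920 = 4.6379 mm/d
Over 30 days: 4.6379 × 30 = 139.137 mm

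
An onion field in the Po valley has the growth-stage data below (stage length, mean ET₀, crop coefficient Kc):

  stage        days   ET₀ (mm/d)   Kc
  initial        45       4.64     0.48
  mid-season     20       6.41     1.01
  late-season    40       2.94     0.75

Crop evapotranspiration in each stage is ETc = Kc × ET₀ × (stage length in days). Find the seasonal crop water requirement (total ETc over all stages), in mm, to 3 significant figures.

318 mm

initial: 0.48 × 4.64 × 45 = 100.22 mm
mid-season: 1.01 × 6.41 × 20 = 129.48 mm
late-season: 0.75 × 2.94 × 40 = 88.20 mm
Seasonal total = 317.90 mm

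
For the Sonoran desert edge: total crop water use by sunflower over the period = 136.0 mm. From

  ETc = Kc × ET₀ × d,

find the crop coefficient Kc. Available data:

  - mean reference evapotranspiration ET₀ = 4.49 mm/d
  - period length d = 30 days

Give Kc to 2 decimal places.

ETc = Kc × ET₀ × d  ⇒  Kc = ETc / (ET₀ × d)
Kc = 136.0 / (4.49 × 30) = 136.0 / 134.70 = 1.0097

1.01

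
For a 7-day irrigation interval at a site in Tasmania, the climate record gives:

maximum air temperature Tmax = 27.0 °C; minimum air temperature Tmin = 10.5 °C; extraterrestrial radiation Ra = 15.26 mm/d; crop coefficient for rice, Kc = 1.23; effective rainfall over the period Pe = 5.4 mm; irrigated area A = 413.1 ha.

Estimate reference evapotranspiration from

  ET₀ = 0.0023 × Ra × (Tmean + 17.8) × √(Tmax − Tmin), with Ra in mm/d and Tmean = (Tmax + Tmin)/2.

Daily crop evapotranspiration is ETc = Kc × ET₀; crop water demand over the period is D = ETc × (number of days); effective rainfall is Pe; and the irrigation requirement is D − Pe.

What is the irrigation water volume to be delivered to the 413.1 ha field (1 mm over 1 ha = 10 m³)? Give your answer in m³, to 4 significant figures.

Tmean = (27.0 + 10.5)/2 = 18.75 °C
ET₀ = 0.0023 × 15.26 × (18.75 + 17.8) × √16.5 = 0.0023 × 15.26 × 36.55 × 4.0620 = 5.2109 mm/d
ETc = Kc × ET₀ = 1.23 × 5.2109 = 6.4094 mm/d
Crop demand D = ETc × 7 d = 6.4094 × 7 = 44.866 mm
D − Pe = 44.866 − 5.4 = 39.466 mm
Volume = 39.466 mm × 413.1 ha × 10 = 163034.0 m³

163000 m³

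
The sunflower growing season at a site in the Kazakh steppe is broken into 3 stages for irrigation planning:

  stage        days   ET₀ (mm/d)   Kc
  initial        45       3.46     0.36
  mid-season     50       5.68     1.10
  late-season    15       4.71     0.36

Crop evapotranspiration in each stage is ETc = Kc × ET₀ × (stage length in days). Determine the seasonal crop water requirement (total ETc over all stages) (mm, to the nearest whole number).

394 mm

initial: 0.36 × 3.46 × 45 = 56.05 mm
mid-season: 1.10 × 5.68 × 50 = 312.40 mm
late-season: 0.36 × 4.71 × 15 = 25.43 mm
Seasonal total = 393.88 mm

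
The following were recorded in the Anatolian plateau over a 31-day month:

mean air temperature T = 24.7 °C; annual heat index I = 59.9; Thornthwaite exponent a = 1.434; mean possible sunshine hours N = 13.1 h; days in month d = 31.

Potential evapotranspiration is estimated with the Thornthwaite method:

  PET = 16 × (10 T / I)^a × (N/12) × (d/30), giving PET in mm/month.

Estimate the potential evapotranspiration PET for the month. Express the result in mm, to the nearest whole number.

10T/I = 10 × 24.7 / 59.9 = 4.1235
(10T/I)^a = 4.1235^1.434 = 7.6259
Uncorrected PET = 16 × 7.6259 = 122.014 mm
Correction = (N/12)(d/30) = (13.1/12)(31/30) = 1.1281
PET = 122.014 × 1.1281 = 137.644 mm/month

138 mm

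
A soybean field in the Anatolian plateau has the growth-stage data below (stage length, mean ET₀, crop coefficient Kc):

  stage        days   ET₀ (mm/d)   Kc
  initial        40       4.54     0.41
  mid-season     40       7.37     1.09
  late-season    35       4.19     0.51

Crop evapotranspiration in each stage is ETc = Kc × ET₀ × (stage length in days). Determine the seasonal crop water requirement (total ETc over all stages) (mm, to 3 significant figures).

initial: 0.41 × 4.54 × 40 = 74.46 mm
mid-season: 1.09 × 7.37 × 40 = 321.33 mm
late-season: 0.51 × 4.19 × 35 = 74.79 mm
Seasonal total = 470.58 mm

471 mm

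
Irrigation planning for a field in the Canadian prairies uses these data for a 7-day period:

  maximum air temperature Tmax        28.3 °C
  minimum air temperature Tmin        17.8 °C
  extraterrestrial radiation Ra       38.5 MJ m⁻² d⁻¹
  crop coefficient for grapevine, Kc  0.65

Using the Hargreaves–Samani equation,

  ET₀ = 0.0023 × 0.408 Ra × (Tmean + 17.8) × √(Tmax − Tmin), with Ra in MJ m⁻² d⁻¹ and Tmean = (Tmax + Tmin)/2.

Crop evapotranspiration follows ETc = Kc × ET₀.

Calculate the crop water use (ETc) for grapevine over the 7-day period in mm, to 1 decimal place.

21.8 mm

Tmean = (28.3 + 17.8)/2 = 23.05 °C
0.408 Ra = 0.408 × 38.5 = 15.7080 mm/d equivalent
ET₀ = 0.0023 × 15.7080 × (23.05 + 17.8) × √10.5 = 0.0023 × 15.7080 × 40.85 × 3.2404 = 4.7823 mm/d
ETc = Kc × ET₀ = 0.65 × 4.7823 = 3.1085 mm/d
Over 7 days: 3.1085 × 7 = 21.760 mm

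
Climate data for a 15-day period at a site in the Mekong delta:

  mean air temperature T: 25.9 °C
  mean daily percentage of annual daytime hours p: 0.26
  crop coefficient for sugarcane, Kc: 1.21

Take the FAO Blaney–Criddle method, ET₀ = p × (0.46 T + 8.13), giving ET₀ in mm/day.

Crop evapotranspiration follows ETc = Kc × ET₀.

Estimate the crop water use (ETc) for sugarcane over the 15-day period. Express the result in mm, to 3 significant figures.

94.6 mm

ET₀ = 0.26 × (0.46 × 25.9 + 8.13) = 0.26 × 20.044 = 5.2114 mm/d
ETc = Kc × ET₀ = 1.21 × 5.2114 = 6.3058 mm/d
Over 15 days: 6.3058 × 15 = 94.587 mm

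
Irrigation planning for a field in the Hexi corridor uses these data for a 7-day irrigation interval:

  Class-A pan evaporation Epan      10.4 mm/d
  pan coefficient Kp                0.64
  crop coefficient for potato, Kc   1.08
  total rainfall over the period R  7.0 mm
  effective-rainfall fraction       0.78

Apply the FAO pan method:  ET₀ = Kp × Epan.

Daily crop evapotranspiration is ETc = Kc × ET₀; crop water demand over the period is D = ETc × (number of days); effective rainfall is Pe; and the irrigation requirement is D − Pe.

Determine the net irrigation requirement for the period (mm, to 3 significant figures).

44.9 mm

ET₀ = 0.64 × 10.4 = 6.6560 mm/d
ETc = Kc × ET₀ = 1.08 × 6.6560 = 7.1885 mm/d
Crop demand D = ETc × 7 d = 7.1885 × 7 = 50.320 mm
Pe = 0.78 × 7.0 = 5.460 mm
D − Pe = 50.320 − 5.460 = 44.860 mm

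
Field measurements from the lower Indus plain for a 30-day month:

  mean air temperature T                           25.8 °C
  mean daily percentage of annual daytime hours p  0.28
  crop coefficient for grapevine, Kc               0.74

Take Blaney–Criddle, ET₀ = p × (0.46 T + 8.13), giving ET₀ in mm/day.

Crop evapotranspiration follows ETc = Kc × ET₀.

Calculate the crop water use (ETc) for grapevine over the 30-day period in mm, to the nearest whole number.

ET₀ = 0.28 × (0.46 × 25.8 + 8.13) = 0.28 × 19.998 = 5.5994 mm/d
ETc = Kc × ET₀ = 0.74 × 5.5994 = 4.1436 mm/d
Over 30 days: 4.1436 × 30 = 124.308 mm

124 mm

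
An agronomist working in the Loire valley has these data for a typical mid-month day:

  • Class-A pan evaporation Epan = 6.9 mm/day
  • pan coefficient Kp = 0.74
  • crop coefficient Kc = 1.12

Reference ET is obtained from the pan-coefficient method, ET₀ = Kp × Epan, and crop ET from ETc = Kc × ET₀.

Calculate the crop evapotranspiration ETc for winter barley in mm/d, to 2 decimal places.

5.72 mm/d

ET₀ = 0.74 × 6.9 = 5.1060 mm/d
ETc = Kc × ET₀ = 1.12 × 5.1060 = 5.7187 mm/d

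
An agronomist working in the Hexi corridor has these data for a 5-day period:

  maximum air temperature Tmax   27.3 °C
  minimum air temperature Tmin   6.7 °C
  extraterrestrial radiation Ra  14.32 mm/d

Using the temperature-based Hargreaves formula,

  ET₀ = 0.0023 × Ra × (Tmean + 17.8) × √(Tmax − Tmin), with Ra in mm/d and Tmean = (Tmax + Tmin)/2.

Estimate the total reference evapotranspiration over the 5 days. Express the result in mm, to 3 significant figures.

26.0 mm

Tmean = (27.3 + 6.7)/2 = 17.00 °C
ET₀ = 0.0023 × 14.32 × (17.00 + 17.8) × √20.6 = 0.0023 × 14.32 × 34.80 × 4.5387 = 5.2021 mm/d
Over 5 days: 5.2021 × 5 = 26.011 mm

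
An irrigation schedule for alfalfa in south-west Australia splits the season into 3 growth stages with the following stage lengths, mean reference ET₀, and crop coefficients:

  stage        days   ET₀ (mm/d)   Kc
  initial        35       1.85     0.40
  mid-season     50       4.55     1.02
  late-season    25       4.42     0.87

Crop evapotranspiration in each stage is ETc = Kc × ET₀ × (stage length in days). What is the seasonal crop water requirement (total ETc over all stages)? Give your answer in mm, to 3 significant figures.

initial: 0.40 × 1.85 × 35 = 25.90 mm
mid-season: 1.02 × 4.55 × 50 = 232.05 mm
late-season: 0.87 × 4.42 × 25 = 96.14 mm
Seasonal total = 354.09 mm

354 mm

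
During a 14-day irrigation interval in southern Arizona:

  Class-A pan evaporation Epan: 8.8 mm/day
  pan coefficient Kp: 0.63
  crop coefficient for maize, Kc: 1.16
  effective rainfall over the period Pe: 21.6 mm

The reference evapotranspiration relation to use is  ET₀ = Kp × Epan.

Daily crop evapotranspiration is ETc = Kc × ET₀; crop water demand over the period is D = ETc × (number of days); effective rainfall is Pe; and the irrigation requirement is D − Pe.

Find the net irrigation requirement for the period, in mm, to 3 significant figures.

68.4 mm

ET₀ = 0.63 × 8.8 = 5.5440 mm/d
ETc = Kc × ET₀ = 1.16 × 5.5440 = 6.4310 mm/d
Crop demand D = ETc × 14 d = 6.4310 × 14 = 90.034 mm
D − Pe = 90.034 − 21.6 = 68.434 mm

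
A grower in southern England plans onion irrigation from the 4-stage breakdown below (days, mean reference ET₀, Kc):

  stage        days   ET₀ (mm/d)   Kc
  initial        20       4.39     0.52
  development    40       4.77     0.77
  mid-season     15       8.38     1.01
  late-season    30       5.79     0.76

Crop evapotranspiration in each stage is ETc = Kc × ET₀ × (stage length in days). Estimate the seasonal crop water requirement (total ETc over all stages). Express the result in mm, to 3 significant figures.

initial: 0.52 × 4.39 × 20 = 45.66 mm
development: 0.77 × 4.77 × 40 = 146.92 mm
mid-season: 1.01 × 8.38 × 15 = 126.96 mm
late-season: 0.76 × 5.79 × 30 = 132.01 mm
Seasonal total = 451.55 mm

452 mm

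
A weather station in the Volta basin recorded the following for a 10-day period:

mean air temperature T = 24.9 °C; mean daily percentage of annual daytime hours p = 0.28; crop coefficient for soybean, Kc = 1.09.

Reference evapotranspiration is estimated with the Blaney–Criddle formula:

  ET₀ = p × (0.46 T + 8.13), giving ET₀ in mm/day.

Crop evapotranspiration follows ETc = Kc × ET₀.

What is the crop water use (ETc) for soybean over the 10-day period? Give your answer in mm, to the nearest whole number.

60 mm

ET₀ = 0.28 × (0.46 × 24.9 + 8.13) = 0.28 × 19.584 = 5.4835 mm/d
ETc = Kc × ET₀ = 1.09 × 5.4835 = 5.9770 mm/d
Over 10 days: 5.9770 × 10 = 59.770 mm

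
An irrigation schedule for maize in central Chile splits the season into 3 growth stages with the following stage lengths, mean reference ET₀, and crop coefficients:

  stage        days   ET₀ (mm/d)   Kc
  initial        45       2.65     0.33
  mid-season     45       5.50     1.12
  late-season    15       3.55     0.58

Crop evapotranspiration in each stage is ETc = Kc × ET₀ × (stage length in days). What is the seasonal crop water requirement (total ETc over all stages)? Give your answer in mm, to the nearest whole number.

initial: 0.33 × 2.65 × 45 = 39.35 mm
mid-season: 1.12 × 5.50 × 45 = 277.20 mm
late-season: 0.58 × 3.55 × 15 = 30.89 mm
Seasonal total = 347.44 mm

347 mm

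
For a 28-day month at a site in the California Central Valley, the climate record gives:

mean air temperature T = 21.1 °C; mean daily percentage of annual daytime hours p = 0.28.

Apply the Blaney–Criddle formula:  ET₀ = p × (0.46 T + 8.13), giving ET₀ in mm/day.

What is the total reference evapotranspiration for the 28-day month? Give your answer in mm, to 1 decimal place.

139.8 mm

ET₀ = 0.28 × (0.46 × 21.1 + 8.13) = 0.28 × 17.836 = 4.9941 mm/d
Monthly total = 4.9941 × 28 = 139.835 mm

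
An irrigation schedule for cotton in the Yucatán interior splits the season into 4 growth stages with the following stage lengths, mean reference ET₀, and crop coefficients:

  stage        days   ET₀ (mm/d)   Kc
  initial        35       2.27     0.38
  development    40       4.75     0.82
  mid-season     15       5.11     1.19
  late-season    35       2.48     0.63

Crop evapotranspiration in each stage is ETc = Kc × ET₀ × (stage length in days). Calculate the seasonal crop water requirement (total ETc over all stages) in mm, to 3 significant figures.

initial: 0.38 × 2.27 × 35 = 30.19 mm
development: 0.82 × 4.75 × 40 = 155.80 mm
mid-season: 1.19 × 5.11 × 15 = 91.21 mm
late-season: 0.63 × 2.48 × 35 = 54.68 mm
Seasonal total = 331.88 mm

332 mm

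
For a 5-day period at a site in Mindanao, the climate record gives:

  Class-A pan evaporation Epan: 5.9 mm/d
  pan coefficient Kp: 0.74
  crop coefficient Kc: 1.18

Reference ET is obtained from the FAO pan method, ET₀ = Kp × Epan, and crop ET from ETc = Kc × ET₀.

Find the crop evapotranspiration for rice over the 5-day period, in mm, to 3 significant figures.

25.8 mm

ET₀ = 0.74 × 5.9 = 4.3660 mm/d
ETc = Kc × ET₀ = 1.18 × 4.3660 = 5.1519 mm/d
Over 5 days: 5.1519 × 5 = 25.760 mm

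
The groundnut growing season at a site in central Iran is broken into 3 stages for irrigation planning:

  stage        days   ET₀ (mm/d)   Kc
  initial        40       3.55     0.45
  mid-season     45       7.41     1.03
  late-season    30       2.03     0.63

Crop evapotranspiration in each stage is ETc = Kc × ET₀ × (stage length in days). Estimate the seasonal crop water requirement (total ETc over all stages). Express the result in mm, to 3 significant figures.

446 mm

initial: 0.45 × 3.55 × 40 = 63.90 mm
mid-season: 1.03 × 7.41 × 45 = 343.45 mm
late-season: 0.63 × 2.03 × 30 = 38.37 mm
Seasonal total = 445.72 mm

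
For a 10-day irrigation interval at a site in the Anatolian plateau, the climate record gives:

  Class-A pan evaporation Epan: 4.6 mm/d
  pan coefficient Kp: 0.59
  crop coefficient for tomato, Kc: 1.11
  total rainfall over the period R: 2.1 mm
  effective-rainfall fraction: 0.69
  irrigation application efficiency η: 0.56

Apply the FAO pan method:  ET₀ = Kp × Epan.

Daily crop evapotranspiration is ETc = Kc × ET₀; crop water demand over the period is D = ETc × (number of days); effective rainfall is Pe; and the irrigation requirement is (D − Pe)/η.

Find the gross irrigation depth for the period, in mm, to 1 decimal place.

ET₀ = 0.59 × 4.6 = 2.7140 mm/d
ETc = Kc × ET₀ = 1.11 × 2.7140 = 3.0125 mm/d
Crop demand D = ETc × 10 d = 3.0125 × 10 = 30.125 mm
Pe = 0.69 × 2.1 = 1.449 mm
D − Pe = 30.125 − 1.449 = 28.676 mm
Gross irrigation = 28.676 / 0.56 = 51.207 mm

51.2 mm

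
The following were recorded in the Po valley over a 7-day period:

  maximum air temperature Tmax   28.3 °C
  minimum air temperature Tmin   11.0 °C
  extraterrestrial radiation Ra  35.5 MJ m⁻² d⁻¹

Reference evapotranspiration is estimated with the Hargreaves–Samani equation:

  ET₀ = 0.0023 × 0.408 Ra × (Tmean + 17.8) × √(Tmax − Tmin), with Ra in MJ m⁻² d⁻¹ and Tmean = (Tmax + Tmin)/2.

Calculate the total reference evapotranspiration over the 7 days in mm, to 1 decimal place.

Tmean = (28.3 + 11.0)/2 = 19.65 °C
0.408 Ra = 0.408 × 35.5 = 14.4840 mm/d equivalent
ET₀ = 0.0023 × 14.4840 × (19.65 + 17.8) × √17.3 = 0.0023 × 14.4840 × 37.45 × 4.1593 = 5.1891 mm/d
Over 7 days: 5.1891 × 7 = 36.324 mm

36.3 mm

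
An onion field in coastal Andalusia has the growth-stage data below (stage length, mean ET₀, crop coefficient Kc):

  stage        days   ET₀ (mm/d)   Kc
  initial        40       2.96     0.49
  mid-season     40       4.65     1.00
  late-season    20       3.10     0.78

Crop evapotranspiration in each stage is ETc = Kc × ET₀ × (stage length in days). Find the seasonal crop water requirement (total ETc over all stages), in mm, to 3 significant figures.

292 mm

initial: 0.49 × 2.96 × 40 = 58.02 mm
mid-season: 1.00 × 4.65 × 40 = 186.00 mm
late-season: 0.78 × 3.10 × 20 = 48.36 mm
Seasonal total = 292.38 mm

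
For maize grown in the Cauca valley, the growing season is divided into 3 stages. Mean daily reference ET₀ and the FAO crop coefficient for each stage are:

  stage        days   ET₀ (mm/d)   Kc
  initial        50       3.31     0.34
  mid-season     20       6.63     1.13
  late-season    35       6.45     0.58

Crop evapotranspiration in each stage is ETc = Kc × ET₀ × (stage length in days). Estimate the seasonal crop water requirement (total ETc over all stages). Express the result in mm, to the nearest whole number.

initial: 0.34 × 3.31 × 50 = 56.27 mm
mid-season: 1.13 × 6.63 × 20 = 149.84 mm
late-season: 0.58 × 6.45 × 35 = 130.94 mm
Seasonal total = 337.05 mm

337 mm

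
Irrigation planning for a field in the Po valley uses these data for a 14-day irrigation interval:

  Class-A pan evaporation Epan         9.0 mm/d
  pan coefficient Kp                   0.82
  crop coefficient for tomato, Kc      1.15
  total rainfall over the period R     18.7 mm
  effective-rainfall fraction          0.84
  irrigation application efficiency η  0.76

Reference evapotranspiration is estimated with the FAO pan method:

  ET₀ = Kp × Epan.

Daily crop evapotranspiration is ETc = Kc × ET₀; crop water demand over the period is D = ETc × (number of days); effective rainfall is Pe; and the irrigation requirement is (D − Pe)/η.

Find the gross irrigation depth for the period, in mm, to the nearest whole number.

136 mm

ET₀ = 0.82 × 9.0 = 7.3800 mm/d
ETc = Kc × ET₀ = 1.15 × 7.3800 = 8.4870 mm/d
Crop demand D = ETc × 14 d = 8.4870 × 14 = 118.818 mm
Pe = 0.84 × 18.7 = 15.708 mm
D − Pe = 118.818 − 15.708 = 103.110 mm
Gross irrigation = 103.110 / 0.76 = 135.671 mm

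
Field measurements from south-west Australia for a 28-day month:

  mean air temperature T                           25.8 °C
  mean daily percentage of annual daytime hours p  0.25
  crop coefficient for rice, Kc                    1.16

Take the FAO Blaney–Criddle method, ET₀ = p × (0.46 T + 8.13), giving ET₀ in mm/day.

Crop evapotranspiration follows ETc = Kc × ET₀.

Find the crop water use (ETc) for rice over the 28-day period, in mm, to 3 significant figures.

162 mm

ET₀ = 0.25 × (0.46 × 25.8 + 8.13) = 0.25 × 19.998 = 4.9995 mm/d
ETc = Kc × ET₀ = 1.16 × 4.9995 = 5.7994 mm/d
Over 28 days: 5.7994 × 28 = 162.383 mm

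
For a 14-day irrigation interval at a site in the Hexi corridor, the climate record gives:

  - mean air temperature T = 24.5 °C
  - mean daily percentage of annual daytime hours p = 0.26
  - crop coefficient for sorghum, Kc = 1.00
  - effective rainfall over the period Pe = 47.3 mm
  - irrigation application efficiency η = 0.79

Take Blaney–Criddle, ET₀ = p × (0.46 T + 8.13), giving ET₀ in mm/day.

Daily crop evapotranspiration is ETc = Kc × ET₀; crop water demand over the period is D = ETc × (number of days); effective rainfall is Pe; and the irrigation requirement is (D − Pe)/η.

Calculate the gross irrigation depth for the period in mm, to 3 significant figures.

29.5 mm

ET₀ = 0.26 × (0.46 × 24.5 + 8.13) = 0.26 × 19.400 = 5.0440 mm/d
ETc = Kc × ET₀ = 1.00 × 5.0440 = 5.0440 mm/d
Crop demand D = ETc × 14 d = 5.0440 × 14 = 70.616 mm
D − Pe = 70.616 − 47.3 = 23.316 mm
Gross irrigation = 23.316 / 0.79 = 29.514 mm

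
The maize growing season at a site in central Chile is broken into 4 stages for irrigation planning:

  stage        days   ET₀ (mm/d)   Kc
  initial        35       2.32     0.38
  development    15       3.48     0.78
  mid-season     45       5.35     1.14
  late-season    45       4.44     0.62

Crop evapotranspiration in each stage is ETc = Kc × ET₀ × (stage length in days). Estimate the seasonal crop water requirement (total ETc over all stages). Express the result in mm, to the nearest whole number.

470 mm

initial: 0.38 × 2.32 × 35 = 30.86 mm
development: 0.78 × 3.48 × 15 = 40.72 mm
mid-season: 1.14 × 5.35 × 45 = 274.46 mm
late-season: 0.62 × 4.44 × 45 = 123.88 mm
Seasonal total = 469.92 mm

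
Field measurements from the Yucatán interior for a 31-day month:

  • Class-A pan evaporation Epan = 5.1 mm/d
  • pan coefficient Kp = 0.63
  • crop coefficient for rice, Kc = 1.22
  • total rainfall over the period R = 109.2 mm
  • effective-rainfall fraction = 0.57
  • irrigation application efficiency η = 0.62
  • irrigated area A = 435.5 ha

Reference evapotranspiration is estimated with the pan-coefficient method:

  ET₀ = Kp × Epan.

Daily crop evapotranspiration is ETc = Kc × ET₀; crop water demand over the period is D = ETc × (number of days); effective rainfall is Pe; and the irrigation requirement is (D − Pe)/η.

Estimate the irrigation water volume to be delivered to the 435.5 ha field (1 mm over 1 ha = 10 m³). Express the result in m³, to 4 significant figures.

416300 m³

ET₀ = 0.63 × 5.1 = 3.2130 mm/d
ETc = Kc × ET₀ = 1.22 × 3.2130 = 3.9199 mm/d
Crop demand D = ETc × 31 d = 3.9199 × 31 = 121.517 mm
Pe = 0.57 × 109.2 = 62.244 mm
D − Pe = 121.517 − 62.244 = 59.273 mm
Gross irrigation = 59.273 / 0.62 = 95.602 mm
Volume = 95.602 mm × 435.5 ha × 10 = 416346.7 m³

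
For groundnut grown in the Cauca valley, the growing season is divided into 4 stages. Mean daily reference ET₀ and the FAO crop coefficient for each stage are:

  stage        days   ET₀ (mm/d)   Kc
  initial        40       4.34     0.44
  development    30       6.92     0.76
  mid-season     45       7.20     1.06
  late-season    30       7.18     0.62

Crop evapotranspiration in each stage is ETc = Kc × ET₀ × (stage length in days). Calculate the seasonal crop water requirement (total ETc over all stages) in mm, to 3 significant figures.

711 mm

initial: 0.44 × 4.34 × 40 = 76.38 mm
development: 0.76 × 6.92 × 30 = 157.78 mm
mid-season: 1.06 × 7.20 × 45 = 343.44 mm
late-season: 0.62 × 7.18 × 30 = 133.55 mm
Seasonal total = 711.15 mm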